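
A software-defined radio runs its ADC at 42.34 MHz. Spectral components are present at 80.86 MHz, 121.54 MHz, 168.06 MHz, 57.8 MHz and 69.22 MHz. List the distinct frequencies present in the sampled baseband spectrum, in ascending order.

1.3 MHz, 3.82 MHz, 5.48 MHz, 15.46 MHz

fs/2 = 21.17 MHz.
80.86 MHz mod fs = 38.52 MHz.
38.52 MHz > fs/2 = 21.17 MHz, folds to fs − 38.52 MHz = 3.82 MHz.
121.54 MHz mod fs = 36.86 MHz.
36.86 MHz > fs/2 = 21.17 MHz, folds to fs − 36.86 MHz = 5.48 MHz.
168.06 MHz mod fs = 41.04 MHz.
41.04 MHz > fs/2 = 21.17 MHz, folds to fs − 41.04 MHz = 1.3 MHz.
57.8 MHz mod fs = 15.46 MHz.
15.46 MHz ≤ fs/2 = 21.17 MHz, appears at 15.46 MHz.
69.22 MHz mod fs = 26.88 MHz.
26.88 MHz > fs/2 = 21.17 MHz, folds to fs − 26.88 MHz = 15.46 MHz.
Distinct values: {1.3 MHz, 3.82 MHz, 5.48 MHz, 15.46 MHz}.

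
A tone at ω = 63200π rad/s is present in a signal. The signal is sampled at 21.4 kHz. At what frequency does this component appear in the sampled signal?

ω = 63200π rad/s → f = ω/(2π) = 31600 Hz = 31.6 kHz.
31.6 kHz mod fs = 10.2 kHz.
10.2 kHz ≤ fs/2 = 10.7 kHz, appears at 10.2 kHz.

10.2 kHz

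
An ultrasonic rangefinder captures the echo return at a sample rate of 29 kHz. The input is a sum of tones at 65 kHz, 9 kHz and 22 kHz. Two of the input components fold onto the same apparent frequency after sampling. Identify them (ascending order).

fs/2 = 14.5 kHz.
65 kHz mod fs = 7 kHz.
7 kHz ≤ fs/2 = 14.5 kHz, appears at 7 kHz.
9 kHz ≤ fs/2 = 14.5 kHz, passes unchanged.
22 kHz > fs/2 = 14.5 kHz, folds to fs − 22 kHz = 7 kHz.
22 kHz and 65 kHz both map to 7 kHz.

22 kHz, 65 kHz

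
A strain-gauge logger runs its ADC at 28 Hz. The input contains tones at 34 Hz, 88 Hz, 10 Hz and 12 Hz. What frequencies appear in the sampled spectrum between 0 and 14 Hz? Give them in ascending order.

4 Hz, 6 Hz, 10 Hz, 12 Hz

fs/2 = 14 Hz.
34 Hz mod fs = 6 Hz.
6 Hz ≤ fs/2 = 14 Hz, appears at 6 Hz.
88 Hz mod fs = 4 Hz.
4 Hz ≤ fs/2 = 14 Hz, appears at 4 Hz.
10 Hz ≤ fs/2 = 14 Hz, passes unchanged.
12 Hz ≤ fs/2 = 14 Hz, passes unchanged.
Distinct values: {4 Hz, 6 Hz, 10 Hz, 12 Hz}.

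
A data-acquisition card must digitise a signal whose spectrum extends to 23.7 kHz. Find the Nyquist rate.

Nyquist rate = 2 × 23.7 kHz = 47.4 kHz.

47.4 kHz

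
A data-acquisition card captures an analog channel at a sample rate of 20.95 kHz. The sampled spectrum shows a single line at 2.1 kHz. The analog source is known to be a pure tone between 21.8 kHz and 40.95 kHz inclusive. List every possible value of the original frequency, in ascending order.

23.05 kHz, 39.8 kHz

Frequencies that alias to 2.1 kHz are k·fs ± 2.1 kHz for integer k ≥ 0.
k=0: 2.1 kHz.
k=1: 18.85 kHz, 23.05 kHz.
k=2: 39.8 kHz, 44 kHz.
k=3: 60.75 kHz, 64.95 kHz.
Within [21.8 kHz, 40.95 kHz]: 23.05 kHz, 39.8 kHz.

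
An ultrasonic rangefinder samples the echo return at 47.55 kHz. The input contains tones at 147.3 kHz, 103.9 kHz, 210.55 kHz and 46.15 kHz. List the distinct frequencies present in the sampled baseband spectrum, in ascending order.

1.4 kHz, 4.65 kHz, 8.8 kHz, 20.35 kHz

fs/2 = 23.775 kHz.
147.3 kHz mod fs = 4.65 kHz.
4.65 kHz ≤ fs/2 = 23.775 kHz, appears at 4.65 kHz.
103.9 kHz mod fs = 8.8 kHz.
8.8 kHz ≤ fs/2 = 23.775 kHz, appears at 8.8 kHz.
210.55 kHz mod fs = 20.35 kHz.
20.35 kHz ≤ fs/2 = 23.775 kHz, appears at 20.35 kHz.
46.15 kHz > fs/2 = 23.775 kHz, folds to fs − 46.15 kHz = 1.4 kHz.
Distinct values: {1.4 kHz, 4.65 kHz, 8.8 kHz, 20.35 kHz}.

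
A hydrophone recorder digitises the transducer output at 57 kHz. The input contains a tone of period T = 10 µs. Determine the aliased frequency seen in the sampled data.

14 kHz

T = 10 µs → f = 1/T = 100 kHz.
100 kHz mod fs = 43 kHz.
43 kHz > fs/2 = 28.5 kHz, folds to fs − 43 kHz = 14 kHz.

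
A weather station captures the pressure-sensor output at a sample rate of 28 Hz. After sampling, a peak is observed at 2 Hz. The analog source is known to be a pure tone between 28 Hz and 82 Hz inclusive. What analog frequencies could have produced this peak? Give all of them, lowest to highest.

30 Hz, 54 Hz, 58 Hz, 82 Hz

Frequencies that alias to 2 Hz are k·fs ± 2 Hz for integer k ≥ 0.
k=0: 2 Hz.
k=1: 26 Hz, 30 Hz.
k=2: 54 Hz, 58 Hz.
k=3: 82 Hz, 86 Hz.
k=4: 110 Hz, 114 Hz.
Within [28 Hz, 82 Hz]: 30 Hz, 54 Hz, 58 Hz, 82 Hz.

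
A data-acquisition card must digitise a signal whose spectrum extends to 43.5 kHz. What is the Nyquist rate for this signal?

Nyquist rate = 2 × 43.5 kHz = 87 kHz.

87 kHz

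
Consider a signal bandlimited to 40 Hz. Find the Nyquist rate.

80 Hz

Nyquist rate = 2 × 40 Hz = 80 Hz.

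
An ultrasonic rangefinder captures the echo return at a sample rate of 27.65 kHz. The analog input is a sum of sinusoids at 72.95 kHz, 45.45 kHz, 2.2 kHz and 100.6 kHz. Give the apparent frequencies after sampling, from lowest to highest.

fs/2 = 13.825 kHz.
72.95 kHz mod fs = 17.65 kHz.
17.65 kHz > fs/2 = 13.825 kHz, folds to fs − 17.65 kHz = 10 kHz.
45.45 kHz mod fs = 17.8 kHz.
17.8 kHz > fs/2 = 13.825 kHz, folds to fs − 17.8 kHz = 9.85 kHz.
2.2 kHz ≤ fs/2 = 13.825 kHz, passes unchanged.
100.6 kHz mod fs = 17.65 kHz.
17.65 kHz > fs/2 = 13.825 kHz, folds to fs − 17.65 kHz = 10 kHz.
Distinct values: {2.2 kHz, 9.85 kHz, 10 kHz}.

2.2 kHz, 9.85 kHz, 10 kHz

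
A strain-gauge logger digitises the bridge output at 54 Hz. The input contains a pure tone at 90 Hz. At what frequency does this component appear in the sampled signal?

90 Hz mod fs = 36 Hz.
36 Hz > fs/2 = 27 Hz, folds to fs − 36 Hz = 18 Hz.

18 Hz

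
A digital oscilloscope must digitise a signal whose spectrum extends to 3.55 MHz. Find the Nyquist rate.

Nyquist rate = 2 × 3.55 MHz = 7.1 MHz.

7.1 MHz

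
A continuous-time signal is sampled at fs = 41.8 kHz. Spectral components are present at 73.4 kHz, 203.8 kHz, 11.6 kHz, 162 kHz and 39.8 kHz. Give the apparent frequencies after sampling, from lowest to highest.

fs/2 = 20.9 kHz.
73.4 kHz mod fs = 31.6 kHz.
31.6 kHz > fs/2 = 20.9 kHz, folds to fs − 31.6 kHz = 10.2 kHz.
203.8 kHz mod fs = 36.6 kHz.
36.6 kHz > fs/2 = 20.9 kHz, folds to fs − 36.6 kHz = 5.2 kHz.
11.6 kHz ≤ fs/2 = 20.9 kHz, passes unchanged.
162 kHz mod fs = 36.6 kHz.
36.6 kHz > fs/2 = 20.9 kHz, folds to fs − 36.6 kHz = 5.2 kHz.
39.8 kHz > fs/2 = 20.9 kHz, folds to fs − 39.8 kHz = 2 kHz.
Distinct values: {2 kHz, 5.2 kHz, 10.2 kHz, 11.6 kHz}.

2 kHz, 5.2 kHz, 10.2 kHz, 11.6 kHz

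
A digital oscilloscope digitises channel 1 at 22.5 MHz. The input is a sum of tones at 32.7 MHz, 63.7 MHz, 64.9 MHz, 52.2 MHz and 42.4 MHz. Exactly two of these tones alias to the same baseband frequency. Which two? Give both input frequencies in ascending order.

fs/2 = 11.25 MHz.
32.7 MHz mod fs = 10.2 MHz.
10.2 MHz ≤ fs/2 = 11.25 MHz, appears at 10.2 MHz.
63.7 MHz mod fs = 18.7 MHz.
18.7 MHz > fs/2 = 11.25 MHz, folds to fs − 18.7 MHz = 3.8 MHz.
64.9 MHz mod fs = 19.9 MHz.
19.9 MHz > fs/2 = 11.25 MHz, folds to fs − 19.9 MHz = 2.6 MHz.
52.2 MHz mod fs = 7.2 MHz.
7.2 MHz ≤ fs/2 = 11.25 MHz, appears at 7.2 MHz.
42.4 MHz mod fs = 19.9 MHz.
19.9 MHz > fs/2 = 11.25 MHz, folds to fs − 19.9 MHz = 2.6 MHz.
42.4 MHz and 64.9 MHz both map to 2.6 MHz.

42.4 MHz, 64.9 MHz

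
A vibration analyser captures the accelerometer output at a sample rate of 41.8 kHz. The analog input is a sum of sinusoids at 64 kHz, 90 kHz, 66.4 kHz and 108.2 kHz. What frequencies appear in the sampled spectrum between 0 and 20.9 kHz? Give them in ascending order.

6.4 kHz, 17.2 kHz, 19.6 kHz

fs/2 = 20.9 kHz.
64 kHz mod fs = 22.2 kHz.
22.2 kHz > fs/2 = 20.9 kHz, folds to fs − 22.2 kHz = 19.6 kHz.
90 kHz mod fs = 6.4 kHz.
6.4 kHz ≤ fs/2 = 20.9 kHz, appears at 6.4 kHz.
66.4 kHz mod fs = 24.6 kHz.
24.6 kHz > fs/2 = 20.9 kHz, folds to fs − 24.6 kHz = 17.2 kHz.
108.2 kHz mod fs = 24.6 kHz.
24.6 kHz > fs/2 = 20.9 kHz, folds to fs − 24.6 kHz = 17.2 kHz.
Distinct values: {6.4 kHz, 17.2 kHz, 19.6 kHz}.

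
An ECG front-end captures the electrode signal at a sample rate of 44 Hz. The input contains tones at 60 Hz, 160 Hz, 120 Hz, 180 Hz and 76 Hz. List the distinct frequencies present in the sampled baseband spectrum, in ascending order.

4 Hz, 12 Hz, 16 Hz

fs/2 = 22 Hz.
60 Hz mod fs = 16 Hz.
16 Hz ≤ fs/2 = 22 Hz, appears at 16 Hz.
160 Hz mod fs = 28 Hz.
28 Hz > fs/2 = 22 Hz, folds to fs − 28 Hz = 16 Hz.
120 Hz mod fs = 32 Hz.
32 Hz > fs/2 = 22 Hz, folds to fs − 32 Hz = 12 Hz.
180 Hz mod fs = 4 Hz.
4 Hz ≤ fs/2 = 22 Hz, appears at 4 Hz.
76 Hz mod fs = 32 Hz.
32 Hz > fs/2 = 22 Hz, folds to fs − 32 Hz = 12 Hz.
Distinct values: {4 Hz, 12 Hz, 16 Hz}.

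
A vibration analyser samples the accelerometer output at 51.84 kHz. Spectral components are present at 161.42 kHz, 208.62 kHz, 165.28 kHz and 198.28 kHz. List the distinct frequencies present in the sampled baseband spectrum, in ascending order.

fs/2 = 25.92 kHz.
161.42 kHz mod fs = 5.9 kHz.
5.9 kHz ≤ fs/2 = 25.92 kHz, appears at 5.9 kHz.
208.62 kHz mod fs = 1.26 kHz.
1.26 kHz ≤ fs/2 = 25.92 kHz, appears at 1.26 kHz.
165.28 kHz mod fs = 9.76 kHz.
9.76 kHz ≤ fs/2 = 25.92 kHz, appears at 9.76 kHz.
198.28 kHz mod fs = 42.76 kHz.
42.76 kHz > fs/2 = 25.92 kHz, folds to fs − 42.76 kHz = 9.08 kHz.
Distinct values: {1.26 kHz, 5.9 kHz, 9.08 kHz, 9.76 kHz}.

1.26 kHz, 5.9 kHz, 9.08 kHz, 9.76 kHz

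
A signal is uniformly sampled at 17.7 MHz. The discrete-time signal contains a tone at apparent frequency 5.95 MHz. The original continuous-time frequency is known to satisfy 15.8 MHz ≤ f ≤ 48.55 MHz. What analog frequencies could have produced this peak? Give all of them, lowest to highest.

Frequencies that alias to 5.95 MHz are k·fs ± 5.95 MHz for integer k ≥ 0.
k=0: 5.95 MHz.
k=1: 11.75 MHz, 23.65 MHz.
k=2: 29.45 MHz, 41.35 MHz.
k=3: 47.15 MHz, 59.05 MHz.
k=4: 64.85 MHz, 76.75 MHz.
Within [15.8 MHz, 48.55 MHz]: 23.65 MHz, 29.45 MHz, 41.35 MHz, 47.15 MHz.

23.65 MHz, 29.45 MHz, 41.35 MHz, 47.15 MHz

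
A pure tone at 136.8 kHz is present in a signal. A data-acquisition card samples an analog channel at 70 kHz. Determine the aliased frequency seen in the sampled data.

136.8 kHz mod fs = 66.8 kHz.
66.8 kHz > fs/2 = 35 kHz, folds to fs − 66.8 kHz = 3.2 kHz.

3.2 kHz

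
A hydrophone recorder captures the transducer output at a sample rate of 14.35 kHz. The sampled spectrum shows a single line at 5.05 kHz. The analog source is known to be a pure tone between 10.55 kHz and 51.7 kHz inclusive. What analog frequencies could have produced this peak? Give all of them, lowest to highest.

Frequencies that alias to 5.05 kHz are k·fs ± 5.05 kHz for integer k ≥ 0.
k=0: 5.05 kHz.
k=1: 9.3 kHz, 19.4 kHz.
k=2: 23.65 kHz, 33.75 kHz.
k=3: 38 kHz, 48.1 kHz.
k=4: 52.35 kHz, 62.45 kHz.
Within [10.55 kHz, 51.7 kHz]: 19.4 kHz, 23.65 kHz, 33.75 kHz, 38 kHz, 48.1 kHz.

19.4 kHz, 23.65 kHz, 33.75 kHz, 38 kHz, 48.1 kHz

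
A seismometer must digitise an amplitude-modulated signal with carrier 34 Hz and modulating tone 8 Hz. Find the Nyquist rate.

84 Hz

AM sidebands sit at fc ± fm = 26 Hz and 42 Hz.
Highest-frequency component: 42 Hz.
Nyquist rate = 2 × 42 Hz = 84 Hz.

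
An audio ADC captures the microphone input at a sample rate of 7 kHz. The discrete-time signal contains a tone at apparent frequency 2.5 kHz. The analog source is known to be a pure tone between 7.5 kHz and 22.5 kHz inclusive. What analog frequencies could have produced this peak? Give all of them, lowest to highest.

Frequencies that alias to 2.5 kHz are k·fs ± 2.5 kHz for integer k ≥ 0.
k=0: 2.5 kHz.
k=1: 4.5 kHz, 9.5 kHz.
k=2: 11.5 kHz, 16.5 kHz.
k=3: 18.5 kHz, 23.5 kHz.
k=4: 25.5 kHz, 30.5 kHz.
Within [7.5 kHz, 22.5 kHz]: 9.5 kHz, 11.5 kHz, 16.5 kHz, 18.5 kHz.

9.5 kHz, 11.5 kHz, 16.5 kHz, 18.5 kHz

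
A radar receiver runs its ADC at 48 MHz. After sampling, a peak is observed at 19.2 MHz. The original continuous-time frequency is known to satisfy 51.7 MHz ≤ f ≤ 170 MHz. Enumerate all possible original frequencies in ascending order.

67.2 MHz, 76.8 MHz, 115.2 MHz, 124.8 MHz, 163.2 MHz

Frequencies that alias to 19.2 MHz are k·fs ± 19.2 MHz for integer k ≥ 0.
k=0: 19.2 MHz.
k=1: 28.8 MHz, 67.2 MHz.
k=2: 76.8 MHz, 115.2 MHz.
k=3: 124.8 MHz, 163.2 MHz.
k=4: 172.8 MHz, 211.2 MHz.
Within [51.7 MHz, 170 MHz]: 67.2 MHz, 76.8 MHz, 115.2 MHz, 124.8 MHz, 163.2 MHz.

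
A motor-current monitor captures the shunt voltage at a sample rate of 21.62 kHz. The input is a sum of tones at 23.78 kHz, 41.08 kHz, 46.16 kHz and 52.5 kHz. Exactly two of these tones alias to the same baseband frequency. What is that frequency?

2.16 kHz

fs/2 = 10.81 kHz.
23.78 kHz mod fs = 2.16 kHz.
2.16 kHz ≤ fs/2 = 10.81 kHz, appears at 2.16 kHz.
41.08 kHz mod fs = 19.46 kHz.
19.46 kHz > fs/2 = 10.81 kHz, folds to fs − 19.46 kHz = 2.16 kHz.
46.16 kHz mod fs = 2.92 kHz.
2.92 kHz ≤ fs/2 = 10.81 kHz, appears at 2.92 kHz.
52.5 kHz mod fs = 9.26 kHz.
9.26 kHz ≤ fs/2 = 10.81 kHz, appears at 9.26 kHz.
23.78 kHz and 41.08 kHz both map to 2.16 kHz.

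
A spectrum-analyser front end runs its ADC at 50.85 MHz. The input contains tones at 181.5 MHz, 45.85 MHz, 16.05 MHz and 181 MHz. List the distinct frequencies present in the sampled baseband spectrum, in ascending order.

5 MHz, 16.05 MHz, 21.9 MHz, 22.4 MHz

fs/2 = 25.425 MHz.
181.5 MHz mod fs = 28.95 MHz.
28.95 MHz > fs/2 = 25.425 MHz, folds to fs − 28.95 MHz = 21.9 MHz.
45.85 MHz > fs/2 = 25.425 MHz, folds to fs − 45.85 MHz = 5 MHz.
16.05 MHz ≤ fs/2 = 25.425 MHz, passes unchanged.
181 MHz mod fs = 28.45 MHz.
28.45 MHz > fs/2 = 25.425 MHz, folds to fs − 28.45 MHz = 22.4 MHz.
Distinct values: {5 MHz, 16.05 MHz, 21.9 MHz, 22.4 MHz}.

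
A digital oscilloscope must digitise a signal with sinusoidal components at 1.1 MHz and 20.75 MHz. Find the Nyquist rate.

Highest-frequency component: 20.75 MHz.
Nyquist rate = 2 × 20.75 MHz = 41.5 MHz.

41.5 MHz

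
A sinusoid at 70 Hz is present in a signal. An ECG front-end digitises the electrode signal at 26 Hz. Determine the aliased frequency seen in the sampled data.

70 Hz mod fs = 18 Hz.
18 Hz > fs/2 = 13 Hz, folds to fs − 18 Hz = 8 Hz.

8 Hz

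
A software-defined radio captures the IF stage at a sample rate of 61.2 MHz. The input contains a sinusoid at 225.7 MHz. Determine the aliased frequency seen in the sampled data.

225.7 MHz mod fs = 42.1 MHz.
42.1 MHz > fs/2 = 30.6 MHz, folds to fs − 42.1 MHz = 19.1 MHz.

19.1 MHz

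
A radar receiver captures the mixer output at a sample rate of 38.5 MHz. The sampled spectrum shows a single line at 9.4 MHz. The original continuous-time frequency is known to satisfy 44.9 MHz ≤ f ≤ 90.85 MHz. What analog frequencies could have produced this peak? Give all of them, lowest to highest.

47.9 MHz, 67.6 MHz, 86.4 MHz

Frequencies that alias to 9.4 MHz are k·fs ± 9.4 MHz for integer k ≥ 0.
k=0: 9.4 MHz.
k=1: 29.1 MHz, 47.9 MHz.
k=2: 67.6 MHz, 86.4 MHz.
k=3: 106.1 MHz, 124.9 MHz.
Within [44.9 MHz, 90.85 MHz]: 47.9 MHz, 67.6 MHz, 86.4 MHz.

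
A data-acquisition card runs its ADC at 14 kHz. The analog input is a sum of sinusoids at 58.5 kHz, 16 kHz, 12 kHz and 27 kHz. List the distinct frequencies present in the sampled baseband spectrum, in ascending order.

fs/2 = 7 kHz.
58.5 kHz mod fs = 2.5 kHz.
2.5 kHz ≤ fs/2 = 7 kHz, appears at 2.5 kHz.
16 kHz mod fs = 2 kHz.
2 kHz ≤ fs/2 = 7 kHz, appears at 2 kHz.
12 kHz > fs/2 = 7 kHz, folds to fs − 12 kHz = 2 kHz.
27 kHz mod fs = 13 kHz.
13 kHz > fs/2 = 7 kHz, folds to fs − 13 kHz = 1 kHz.
Distinct values: {1 kHz, 2 kHz, 2.5 kHz}.

1 kHz, 2 kHz, 2.5 kHz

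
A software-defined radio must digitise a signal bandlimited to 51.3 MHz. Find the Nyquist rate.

Nyquist rate = 2 × 51.3 MHz = 102.6 MHz.

102.6 MHz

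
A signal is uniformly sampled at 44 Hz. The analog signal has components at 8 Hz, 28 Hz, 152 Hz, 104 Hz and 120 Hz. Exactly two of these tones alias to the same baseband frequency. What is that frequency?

16 Hz

fs/2 = 22 Hz.
8 Hz ≤ fs/2 = 22 Hz, passes unchanged.
28 Hz > fs/2 = 22 Hz, folds to fs − 28 Hz = 16 Hz.
152 Hz mod fs = 20 Hz.
20 Hz ≤ fs/2 = 22 Hz, appears at 20 Hz.
104 Hz mod fs = 16 Hz.
16 Hz ≤ fs/2 = 22 Hz, appears at 16 Hz.
120 Hz mod fs = 32 Hz.
32 Hz > fs/2 = 22 Hz, folds to fs − 32 Hz = 12 Hz.
28 Hz and 104 Hz both map to 16 Hz.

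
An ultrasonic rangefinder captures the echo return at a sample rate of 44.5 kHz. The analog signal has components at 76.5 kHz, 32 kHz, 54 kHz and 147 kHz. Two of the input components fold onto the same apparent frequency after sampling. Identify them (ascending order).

32 kHz, 76.5 kHz

fs/2 = 22.25 kHz.
76.5 kHz mod fs = 32 kHz.
32 kHz > fs/2 = 22.25 kHz, folds to fs − 32 kHz = 12.5 kHz.
32 kHz > fs/2 = 22.25 kHz, folds to fs − 32 kHz = 12.5 kHz.
54 kHz mod fs = 9.5 kHz.
9.5 kHz ≤ fs/2 = 22.25 kHz, appears at 9.5 kHz.
147 kHz mod fs = 13.5 kHz.
13.5 kHz ≤ fs/2 = 22.25 kHz, appears at 13.5 kHz.
32 kHz and 76.5 kHz both map to 12.5 kHz.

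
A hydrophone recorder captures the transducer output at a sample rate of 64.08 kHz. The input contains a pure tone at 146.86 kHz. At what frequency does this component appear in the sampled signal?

18.7 kHz

146.86 kHz mod fs = 18.7 kHz.
18.7 kHz ≤ fs/2 = 32.04 kHz, appears at 18.7 kHz.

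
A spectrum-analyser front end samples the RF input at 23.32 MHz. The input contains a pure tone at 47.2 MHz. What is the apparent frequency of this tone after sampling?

47.2 MHz mod fs = 0.56 MHz.
0.56 MHz ≤ fs/2 = 11.66 MHz, appears at 0.56 MHz.

0.56 MHz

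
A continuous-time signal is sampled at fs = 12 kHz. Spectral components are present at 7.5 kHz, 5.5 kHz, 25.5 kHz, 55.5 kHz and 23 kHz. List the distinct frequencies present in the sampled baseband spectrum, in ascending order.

1 kHz, 1.5 kHz, 4.5 kHz, 5.5 kHz

fs/2 = 6 kHz.
7.5 kHz > fs/2 = 6 kHz, folds to fs − 7.5 kHz = 4.5 kHz.
5.5 kHz ≤ fs/2 = 6 kHz, passes unchanged.
25.5 kHz mod fs = 1.5 kHz.
1.5 kHz ≤ fs/2 = 6 kHz, appears at 1.5 kHz.
55.5 kHz mod fs = 7.5 kHz.
7.5 kHz > fs/2 = 6 kHz, folds to fs − 7.5 kHz = 4.5 kHz.
23 kHz mod fs = 11 kHz.
11 kHz > fs/2 = 6 kHz, folds to fs − 11 kHz = 1 kHz.
Distinct values: {1 kHz, 1.5 kHz, 4.5 kHz, 5.5 kHz}.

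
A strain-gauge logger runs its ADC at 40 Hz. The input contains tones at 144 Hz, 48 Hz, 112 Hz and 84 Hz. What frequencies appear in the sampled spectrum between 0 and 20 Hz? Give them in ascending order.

4 Hz, 8 Hz, 16 Hz

fs/2 = 20 Hz.
144 Hz mod fs = 24 Hz.
24 Hz > fs/2 = 20 Hz, folds to fs − 24 Hz = 16 Hz.
48 Hz mod fs = 8 Hz.
8 Hz ≤ fs/2 = 20 Hz, appears at 8 Hz.
112 Hz mod fs = 32 Hz.
32 Hz > fs/2 = 20 Hz, folds to fs − 32 Hz = 8 Hz.
84 Hz mod fs = 4 Hz.
4 Hz ≤ fs/2 = 20 Hz, appears at 4 Hz.
Distinct values: {4 Hz, 8 Hz, 16 Hz}.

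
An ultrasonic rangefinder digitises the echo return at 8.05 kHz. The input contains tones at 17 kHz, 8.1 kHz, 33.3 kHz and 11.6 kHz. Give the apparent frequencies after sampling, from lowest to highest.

fs/2 = 4.025 kHz.
17 kHz mod fs = 0.9 kHz.
0.9 kHz ≤ fs/2 = 4.025 kHz, appears at 0.9 kHz.
8.1 kHz mod fs = 0.05 kHz.
0.05 kHz ≤ fs/2 = 4.025 kHz, appears at 0.05 kHz.
33.3 kHz mod fs = 1.1 kHz.
1.1 kHz ≤ fs/2 = 4.025 kHz, appears at 1.1 kHz.
11.6 kHz mod fs = 3.55 kHz.
3.55 kHz ≤ fs/2 = 4.025 kHz, appears at 3.55 kHz.
Distinct values: {0.05 kHz, 0.9 kHz, 1.1 kHz, 3.55 kHz}.

0.05 kHz, 0.9 kHz, 1.1 kHz, 3.55 kHz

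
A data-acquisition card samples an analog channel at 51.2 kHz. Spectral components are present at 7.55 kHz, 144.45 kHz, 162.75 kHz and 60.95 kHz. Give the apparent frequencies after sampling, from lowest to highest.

7.55 kHz, 9.15 kHz, 9.75 kHz

fs/2 = 25.6 kHz.
7.55 kHz ≤ fs/2 = 25.6 kHz, passes unchanged.
144.45 kHz mod fs = 42.05 kHz.
42.05 kHz > fs/2 = 25.6 kHz, folds to fs − 42.05 kHz = 9.15 kHz.
162.75 kHz mod fs = 9.15 kHz.
9.15 kHz ≤ fs/2 = 25.6 kHz, appears at 9.15 kHz.
60.95 kHz mod fs = 9.75 kHz.
9.75 kHz ≤ fs/2 = 25.6 kHz, appears at 9.75 kHz.
Distinct values: {7.55 kHz, 9.15 kHz, 9.75 kHz}.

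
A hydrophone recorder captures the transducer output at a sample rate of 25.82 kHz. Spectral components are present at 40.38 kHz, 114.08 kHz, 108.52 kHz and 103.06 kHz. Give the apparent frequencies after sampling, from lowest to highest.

0.22 kHz, 5.24 kHz, 10.8 kHz, 11.26 kHz

fs/2 = 12.91 kHz.
40.38 kHz mod fs = 14.56 kHz.
14.56 kHz > fs/2 = 12.91 kHz, folds to fs − 14.56 kHz = 11.26 kHz.
114.08 kHz mod fs = 10.8 kHz.
10.8 kHz ≤ fs/2 = 12.91 kHz, appears at 10.8 kHz.
108.52 kHz mod fs = 5.24 kHz.
5.24 kHz ≤ fs/2 = 12.91 kHz, appears at 5.24 kHz.
103.06 kHz mod fs = 25.6 kHz.
25.6 kHz > fs/2 = 12.91 kHz, folds to fs − 25.6 kHz = 0.22 kHz.
Distinct values: {0.22 kHz, 5.24 kHz, 10.8 kHz, 11.26 kHz}.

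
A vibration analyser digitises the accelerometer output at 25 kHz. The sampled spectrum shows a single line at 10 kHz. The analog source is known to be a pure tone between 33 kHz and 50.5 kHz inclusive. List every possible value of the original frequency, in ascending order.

Frequencies that alias to 10 kHz are k·fs ± 10 kHz for integer k ≥ 0.
k=0: 10 kHz.
k=1: 15 kHz, 35 kHz.
k=2: 40 kHz, 60 kHz.
k=3: 65 kHz, 85 kHz.
Within [33 kHz, 50.5 kHz]: 35 kHz, 40 kHz.

35 kHz, 40 kHz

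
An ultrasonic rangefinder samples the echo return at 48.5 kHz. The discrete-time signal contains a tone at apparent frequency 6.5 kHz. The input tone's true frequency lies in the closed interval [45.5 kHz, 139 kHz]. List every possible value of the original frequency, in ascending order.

Frequencies that alias to 6.5 kHz are k·fs ± 6.5 kHz for integer k ≥ 0.
k=0: 6.5 kHz.
k=1: 42 kHz, 55 kHz.
k=2: 90.5 kHz, 103.5 kHz.
k=3: 139 kHz, 152 kHz.
k=4: 187.5 kHz, 200.5 kHz.
Within [45.5 kHz, 139 kHz]: 55 kHz, 90.5 kHz, 103.5 kHz, 139 kHz.

55 kHz, 90.5 kHz, 103.5 kHz, 139 kHz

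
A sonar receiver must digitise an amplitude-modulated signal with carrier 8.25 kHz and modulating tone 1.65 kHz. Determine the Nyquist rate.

19.8 kHz

AM sidebands sit at fc ± fm = 6.6 kHz and 9.9 kHz.
Highest-frequency component: 9.9 kHz.
Nyquist rate = 2 × 9.9 kHz = 19.8 kHz.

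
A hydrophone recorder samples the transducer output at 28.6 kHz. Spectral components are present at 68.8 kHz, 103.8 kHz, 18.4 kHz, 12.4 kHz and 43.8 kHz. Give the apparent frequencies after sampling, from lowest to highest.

fs/2 = 14.3 kHz.
68.8 kHz mod fs = 11.6 kHz.
11.6 kHz ≤ fs/2 = 14.3 kHz, appears at 11.6 kHz.
103.8 kHz mod fs = 18 kHz.
18 kHz > fs/2 = 14.3 kHz, folds to fs − 18 kHz = 10.6 kHz.
18.4 kHz > fs/2 = 14.3 kHz, folds to fs − 18.4 kHz = 10.2 kHz.
12.4 kHz ≤ fs/2 = 14.3 kHz, passes unchanged.
43.8 kHz mod fs = 15.2 kHz.
15.2 kHz > fs/2 = 14.3 kHz, folds to fs − 15.2 kHz = 13.4 kHz.
Distinct values: {10.2 kHz, 10.6 kHz, 11.6 kHz, 12.4 kHz, 13.4 kHz}.

10.2 kHz, 10.6 kHz, 11.6 kHz, 12.4 kHz, 13.4 kHz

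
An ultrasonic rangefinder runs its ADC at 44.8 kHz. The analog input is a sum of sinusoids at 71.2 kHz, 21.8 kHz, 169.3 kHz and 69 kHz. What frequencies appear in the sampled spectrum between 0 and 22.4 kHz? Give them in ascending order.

fs/2 = 22.4 kHz.
71.2 kHz mod fs = 26.4 kHz.
26.4 kHz > fs/2 = 22.4 kHz, folds to fs − 26.4 kHz = 18.4 kHz.
21.8 kHz ≤ fs/2 = 22.4 kHz, passes unchanged.
169.3 kHz mod fs = 34.9 kHz.
34.9 kHz > fs/2 = 22.4 kHz, folds to fs − 34.9 kHz = 9.9 kHz.
69 kHz mod fs = 24.2 kHz.
24.2 kHz > fs/2 = 22.4 kHz, folds to fs − 24.2 kHz = 20.6 kHz.
Distinct values: {9.9 kHz, 18.4 kHz, 20.6 kHz, 21.8 kHz}.

9.9 kHz, 18.4 kHz, 20.6 kHz, 21.8 kHz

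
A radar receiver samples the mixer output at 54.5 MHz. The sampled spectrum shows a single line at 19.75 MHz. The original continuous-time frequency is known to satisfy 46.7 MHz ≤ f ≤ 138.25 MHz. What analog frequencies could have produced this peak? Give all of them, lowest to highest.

74.25 MHz, 89.25 MHz, 128.75 MHz

Frequencies that alias to 19.75 MHz are k·fs ± 19.75 MHz for integer k ≥ 0.
k=0: 19.75 MHz.
k=1: 34.75 MHz, 74.25 MHz.
k=2: 89.25 MHz, 128.75 MHz.
k=3: 143.75 MHz, 183.25 MHz.
Within [46.7 MHz, 138.25 MHz]: 74.25 MHz, 89.25 MHz, 128.75 MHz.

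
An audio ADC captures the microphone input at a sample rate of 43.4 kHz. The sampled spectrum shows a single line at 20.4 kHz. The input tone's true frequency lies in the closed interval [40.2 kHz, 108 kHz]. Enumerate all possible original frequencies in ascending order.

63.8 kHz, 66.4 kHz, 107.2 kHz

Frequencies that alias to 20.4 kHz are k·fs ± 20.4 kHz for integer k ≥ 0.
k=0: 20.4 kHz.
k=1: 23 kHz, 63.8 kHz.
k=2: 66.4 kHz, 107.2 kHz.
k=3: 109.8 kHz, 150.6 kHz.
Within [40.2 kHz, 108 kHz]: 63.8 kHz, 66.4 kHz, 107.2 kHz.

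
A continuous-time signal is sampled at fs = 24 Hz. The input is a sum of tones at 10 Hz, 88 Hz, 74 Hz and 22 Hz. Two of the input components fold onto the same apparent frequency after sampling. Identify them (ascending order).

22 Hz, 74 Hz

fs/2 = 12 Hz.
10 Hz ≤ fs/2 = 12 Hz, passes unchanged.
88 Hz mod fs = 16 Hz.
16 Hz > fs/2 = 12 Hz, folds to fs − 16 Hz = 8 Hz.
74 Hz mod fs = 2 Hz.
2 Hz ≤ fs/2 = 12 Hz, appears at 2 Hz.
22 Hz > fs/2 = 12 Hz, folds to fs − 22 Hz = 2 Hz.
22 Hz and 74 Hz both map to 2 Hz.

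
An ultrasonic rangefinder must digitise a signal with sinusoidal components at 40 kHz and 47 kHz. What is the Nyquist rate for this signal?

Highest-frequency component: 47 kHz.
Nyquist rate = 2 × 47 kHz = 94 kHz.

94 kHz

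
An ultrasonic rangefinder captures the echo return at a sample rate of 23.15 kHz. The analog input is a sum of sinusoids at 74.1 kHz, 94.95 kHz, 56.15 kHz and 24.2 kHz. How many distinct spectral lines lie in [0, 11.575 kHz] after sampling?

fs/2 = 11.575 kHz.
74.1 kHz mod fs = 4.65 kHz.
4.65 kHz ≤ fs/2 = 11.575 kHz, appears at 4.65 kHz.
94.95 kHz mod fs = 2.35 kHz.
2.35 kHz ≤ fs/2 = 11.575 kHz, appears at 2.35 kHz.
56.15 kHz mod fs = 9.85 kHz.
9.85 kHz ≤ fs/2 = 11.575 kHz, appears at 9.85 kHz.
24.2 kHz mod fs = 1.05 kHz.
1.05 kHz ≤ fs/2 = 11.575 kHz, appears at 1.05 kHz.
Distinct values: {1.05 kHz, 2.35 kHz, 4.65 kHz, 9.85 kHz} → 4.

4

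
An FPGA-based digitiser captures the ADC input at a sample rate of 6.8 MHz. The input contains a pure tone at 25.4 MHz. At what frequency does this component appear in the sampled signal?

1.8 MHz

25.4 MHz mod fs = 5 MHz.
5 MHz > fs/2 = 3.4 MHz, folds to fs − 5 MHz = 1.8 MHz.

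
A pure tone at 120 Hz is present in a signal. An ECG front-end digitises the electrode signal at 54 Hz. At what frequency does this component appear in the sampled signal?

12 Hz

120 Hz mod fs = 12 Hz.
12 Hz ≤ fs/2 = 27 Hz, appears at 12 Hz.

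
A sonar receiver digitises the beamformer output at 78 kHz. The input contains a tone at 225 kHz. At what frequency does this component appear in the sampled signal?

9 kHz

225 kHz mod fs = 69 kHz.
69 kHz > fs/2 = 39 kHz, folds to fs − 69 kHz = 9 kHz.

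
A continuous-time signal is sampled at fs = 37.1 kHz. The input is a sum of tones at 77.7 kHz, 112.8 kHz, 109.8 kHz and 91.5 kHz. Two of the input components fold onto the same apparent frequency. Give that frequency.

1.5 kHz

fs/2 = 18.55 kHz.
77.7 kHz mod fs = 3.5 kHz.
3.5 kHz ≤ fs/2 = 18.55 kHz, appears at 3.5 kHz.
112.8 kHz mod fs = 1.5 kHz.
1.5 kHz ≤ fs/2 = 18.55 kHz, appears at 1.5 kHz.
109.8 kHz mod fs = 35.6 kHz.
35.6 kHz > fs/2 = 18.55 kHz, folds to fs − 35.6 kHz = 1.5 kHz.
91.5 kHz mod fs = 17.3 kHz.
17.3 kHz ≤ fs/2 = 18.55 kHz, appears at 17.3 kHz.
109.8 kHz and 112.8 kHz both map to 1.5 kHz.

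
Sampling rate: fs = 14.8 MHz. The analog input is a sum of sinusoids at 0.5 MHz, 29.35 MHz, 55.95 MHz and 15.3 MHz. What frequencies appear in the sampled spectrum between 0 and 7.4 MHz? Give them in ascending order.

0.25 MHz, 0.5 MHz, 3.25 MHz

fs/2 = 7.4 MHz.
0.5 MHz ≤ fs/2 = 7.4 MHz, passes unchanged.
29.35 MHz mod fs = 14.55 MHz.
14.55 MHz > fs/2 = 7.4 MHz, folds to fs − 14.55 MHz = 0.25 MHz.
55.95 MHz mod fs = 11.55 MHz.
11.55 MHz > fs/2 = 7.4 MHz, folds to fs − 11.55 MHz = 3.25 MHz.
15.3 MHz mod fs = 0.5 MHz.
0.5 MHz ≤ fs/2 = 7.4 MHz, appears at 0.5 MHz.
Distinct values: {0.25 MHz, 0.5 MHz, 3.25 MHz}.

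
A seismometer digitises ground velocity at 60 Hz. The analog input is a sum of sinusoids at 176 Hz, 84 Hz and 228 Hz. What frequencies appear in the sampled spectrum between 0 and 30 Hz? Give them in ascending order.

fs/2 = 30 Hz.
176 Hz mod fs = 56 Hz.
56 Hz > fs/2 = 30 Hz, folds to fs − 56 Hz = 4 Hz.
84 Hz mod fs = 24 Hz.
24 Hz ≤ fs/2 = 30 Hz, appears at 24 Hz.
228 Hz mod fs = 48 Hz.
48 Hz > fs/2 = 30 Hz, folds to fs − 48 Hz = 12 Hz.
Distinct values: {4 Hz, 12 Hz, 24 Hz}.

4 Hz, 12 Hz, 24 Hz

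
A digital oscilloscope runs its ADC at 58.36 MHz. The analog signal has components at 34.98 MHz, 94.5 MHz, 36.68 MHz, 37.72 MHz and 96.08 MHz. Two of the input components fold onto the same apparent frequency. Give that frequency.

fs/2 = 29.18 MHz.
34.98 MHz > fs/2 = 29.18 MHz, folds to fs − 34.98 MHz = 23.38 MHz.
94.5 MHz mod fs = 36.14 MHz.
36.14 MHz > fs/2 = 29.18 MHz, folds to fs − 36.14 MHz = 22.22 MHz.
36.68 MHz > fs/2 = 29.18 MHz, folds to fs − 36.68 MHz = 21.68 MHz.
37.72 MHz > fs/2 = 29.18 MHz, folds to fs − 37.72 MHz = 20.64 MHz.
96.08 MHz mod fs = 37.72 MHz.
37.72 MHz > fs/2 = 29.18 MHz, folds to fs − 37.72 MHz = 20.64 MHz.
37.72 MHz and 96.08 MHz both map to 20.64 MHz.

20.64 MHz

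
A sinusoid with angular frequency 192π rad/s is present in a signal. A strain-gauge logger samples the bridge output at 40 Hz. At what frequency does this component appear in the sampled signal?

16 Hz

ω = 192π rad/s → f = ω/(2π) = 96 Hz.
96 Hz mod fs = 16 Hz.
16 Hz ≤ fs/2 = 20 Hz, appears at 16 Hz.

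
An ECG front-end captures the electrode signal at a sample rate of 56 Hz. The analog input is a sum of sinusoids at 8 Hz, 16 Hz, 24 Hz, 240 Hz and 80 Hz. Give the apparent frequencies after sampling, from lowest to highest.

8 Hz, 16 Hz, 24 Hz

fs/2 = 28 Hz.
8 Hz ≤ fs/2 = 28 Hz, passes unchanged.
16 Hz ≤ fs/2 = 28 Hz, passes unchanged.
24 Hz ≤ fs/2 = 28 Hz, passes unchanged.
240 Hz mod fs = 16 Hz.
16 Hz ≤ fs/2 = 28 Hz, appears at 16 Hz.
80 Hz mod fs = 24 Hz.
24 Hz ≤ fs/2 = 28 Hz, appears at 24 Hz.
Distinct values: {8 Hz, 16 Hz, 24 Hz}.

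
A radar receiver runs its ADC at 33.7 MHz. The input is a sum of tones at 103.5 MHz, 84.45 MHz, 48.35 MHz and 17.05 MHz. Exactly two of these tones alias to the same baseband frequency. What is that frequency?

fs/2 = 16.85 MHz.
103.5 MHz mod fs = 2.4 MHz.
2.4 MHz ≤ fs/2 = 16.85 MHz, appears at 2.4 MHz.
84.45 MHz mod fs = 17.05 MHz.
17.05 MHz > fs/2 = 16.85 MHz, folds to fs − 17.05 MHz = 16.65 MHz.
48.35 MHz mod fs = 14.65 MHz.
14.65 MHz ≤ fs/2 = 16.85 MHz, appears at 14.65 MHz.
17.05 MHz > fs/2 = 16.85 MHz, folds to fs − 17.05 MHz = 16.65 MHz.
17.05 MHz and 84.45 MHz both map to 16.65 MHz.

16.65 MHz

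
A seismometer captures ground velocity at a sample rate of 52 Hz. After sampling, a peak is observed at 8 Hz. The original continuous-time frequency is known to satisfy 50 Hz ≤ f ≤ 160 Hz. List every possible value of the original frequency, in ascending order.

60 Hz, 96 Hz, 112 Hz, 148 Hz

Frequencies that alias to 8 Hz are k·fs ± 8 Hz for integer k ≥ 0.
k=0: 8 Hz.
k=1: 44 Hz, 60 Hz.
k=2: 96 Hz, 112 Hz.
k=3: 148 Hz, 164 Hz.
k=4: 200 Hz, 216 Hz.
Within [50 Hz, 160 Hz]: 60 Hz, 96 Hz, 112 Hz, 148 Hz.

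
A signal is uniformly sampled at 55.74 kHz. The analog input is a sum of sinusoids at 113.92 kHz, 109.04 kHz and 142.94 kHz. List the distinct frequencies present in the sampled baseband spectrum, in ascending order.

2.44 kHz, 24.28 kHz

fs/2 = 27.87 kHz.
113.92 kHz mod fs = 2.44 kHz.
2.44 kHz ≤ fs/2 = 27.87 kHz, appears at 2.44 kHz.
109.04 kHz mod fs = 53.3 kHz.
53.3 kHz > fs/2 = 27.87 kHz, folds to fs − 53.3 kHz = 2.44 kHz.
142.94 kHz mod fs = 31.46 kHz.
31.46 kHz > fs/2 = 27.87 kHz, folds to fs − 31.46 kHz = 24.28 kHz.
Distinct values: {2.44 kHz, 24.28 kHz}.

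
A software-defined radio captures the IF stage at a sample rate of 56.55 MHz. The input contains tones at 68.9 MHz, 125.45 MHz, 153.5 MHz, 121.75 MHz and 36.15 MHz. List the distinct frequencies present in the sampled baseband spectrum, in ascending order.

fs/2 = 28.275 MHz.
68.9 MHz mod fs = 12.35 MHz.
12.35 MHz ≤ fs/2 = 28.275 MHz, appears at 12.35 MHz.
125.45 MHz mod fs = 12.35 MHz.
12.35 MHz ≤ fs/2 = 28.275 MHz, appears at 12.35 MHz.
153.5 MHz mod fs = 40.4 MHz.
40.4 MHz > fs/2 = 28.275 MHz, folds to fs − 40.4 MHz = 16.15 MHz.
121.75 MHz mod fs = 8.65 MHz.
8.65 MHz ≤ fs/2 = 28.275 MHz, appears at 8.65 MHz.
36.15 MHz > fs/2 = 28.275 MHz, folds to fs − 36.15 MHz = 20.4 MHz.
Distinct values: {8.65 MHz, 12.35 MHz, 16.15 MHz, 20.4 MHz}.

8.65 MHz, 12.35 MHz, 16.15 MHz, 20.4 MHz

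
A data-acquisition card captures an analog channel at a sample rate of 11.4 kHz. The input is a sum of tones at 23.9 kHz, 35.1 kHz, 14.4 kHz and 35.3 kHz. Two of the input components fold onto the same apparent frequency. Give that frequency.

1.1 kHz

fs/2 = 5.7 kHz.
23.9 kHz mod fs = 1.1 kHz.
1.1 kHz ≤ fs/2 = 5.7 kHz, appears at 1.1 kHz.
35.1 kHz mod fs = 0.9 kHz.
0.9 kHz ≤ fs/2 = 5.7 kHz, appears at 0.9 kHz.
14.4 kHz mod fs = 3 kHz.
3 kHz ≤ fs/2 = 5.7 kHz, appears at 3 kHz.
35.3 kHz mod fs = 1.1 kHz.
1.1 kHz ≤ fs/2 = 5.7 kHz, appears at 1.1 kHz.
23.9 kHz and 35.3 kHz both map to 1.1 kHz.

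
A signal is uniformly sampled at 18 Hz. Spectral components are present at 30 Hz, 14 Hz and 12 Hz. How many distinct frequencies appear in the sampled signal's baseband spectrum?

fs/2 = 9 Hz.
30 Hz mod fs = 12 Hz.
12 Hz > fs/2 = 9 Hz, folds to fs − 12 Hz = 6 Hz.
14 Hz > fs/2 = 9 Hz, folds to fs − 14 Hz = 4 Hz.
12 Hz > fs/2 = 9 Hz, folds to fs − 12 Hz = 6 Hz.
Distinct values: {4 Hz, 6 Hz} → 2.

2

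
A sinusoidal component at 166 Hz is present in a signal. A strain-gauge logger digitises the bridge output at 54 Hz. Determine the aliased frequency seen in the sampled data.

166 Hz mod fs = 4 Hz.
4 Hz ≤ fs/2 = 27 Hz, appears at 4 Hz.

4 Hz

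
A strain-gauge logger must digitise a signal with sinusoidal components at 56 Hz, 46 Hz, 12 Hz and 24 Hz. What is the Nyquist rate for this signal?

112 Hz

Highest-frequency component: 56 Hz.
Nyquist rate = 2 × 56 Hz = 112 Hz.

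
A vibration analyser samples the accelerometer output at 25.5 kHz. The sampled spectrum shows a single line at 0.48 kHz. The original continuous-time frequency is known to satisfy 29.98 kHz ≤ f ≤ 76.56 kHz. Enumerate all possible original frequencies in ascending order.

Frequencies that alias to 0.48 kHz are k·fs ± 0.48 kHz for integer k ≥ 0.
k=0: 0.48 kHz.
k=1: 25.02 kHz, 25.98 kHz.
k=2: 50.52 kHz, 51.48 kHz.
k=3: 76.02 kHz, 76.98 kHz.
k=4: 101.52 kHz, 102.48 kHz.
Within [29.98 kHz, 76.56 kHz]: 50.52 kHz, 51.48 kHz, 76.02 kHz.

50.52 kHz, 51.48 kHz, 76.02 kHz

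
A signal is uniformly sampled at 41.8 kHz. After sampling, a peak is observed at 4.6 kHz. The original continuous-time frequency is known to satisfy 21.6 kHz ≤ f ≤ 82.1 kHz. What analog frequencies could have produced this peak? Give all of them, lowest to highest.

Frequencies that alias to 4.6 kHz are k·fs ± 4.6 kHz for integer k ≥ 0.
k=0: 4.6 kHz.
k=1: 37.2 kHz, 46.4 kHz.
k=2: 79 kHz, 88.2 kHz.
k=3: 120.8 kHz, 130 kHz.
Within [21.6 kHz, 82.1 kHz]: 37.2 kHz, 46.4 kHz, 79 kHz.

37.2 kHz, 46.4 kHz, 79 kHz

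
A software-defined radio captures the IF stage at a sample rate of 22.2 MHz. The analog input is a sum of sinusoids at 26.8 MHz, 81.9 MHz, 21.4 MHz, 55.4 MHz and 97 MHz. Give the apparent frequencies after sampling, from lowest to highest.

fs/2 = 11.1 MHz.
26.8 MHz mod fs = 4.6 MHz.
4.6 MHz ≤ fs/2 = 11.1 MHz, appears at 4.6 MHz.
81.9 MHz mod fs = 15.3 MHz.
15.3 MHz > fs/2 = 11.1 MHz, folds to fs − 15.3 MHz = 6.9 MHz.
21.4 MHz > fs/2 = 11.1 MHz, folds to fs − 21.4 MHz = 0.8 MHz.
55.4 MHz mod fs = 11 MHz.
11 MHz ≤ fs/2 = 11.1 MHz, appears at 11 MHz.
97 MHz mod fs = 8.2 MHz.
8.2 MHz ≤ fs/2 = 11.1 MHz, appears at 8.2 MHz.
Distinct values: {0.8 MHz, 4.6 MHz, 6.9 MHz, 8.2 MHz, 11 MHz}.

0.8 MHz, 4.6 MHz, 6.9 MHz, 8.2 MHz, 11 MHz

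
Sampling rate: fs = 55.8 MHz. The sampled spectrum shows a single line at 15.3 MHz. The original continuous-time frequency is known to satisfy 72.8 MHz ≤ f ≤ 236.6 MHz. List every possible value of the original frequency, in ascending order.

96.3 MHz, 126.9 MHz, 152.1 MHz, 182.7 MHz, 207.9 MHz

Frequencies that alias to 15.3 MHz are k·fs ± 15.3 MHz for integer k ≥ 0.
k=0: 15.3 MHz.
k=1: 40.5 MHz, 71.1 MHz.
k=2: 96.3 MHz, 126.9 MHz.
k=3: 152.1 MHz, 182.7 MHz.
k=4: 207.9 MHz, 238.5 MHz.
k=5: 263.7 MHz, 294.3 MHz.
Within [72.8 MHz, 236.6 MHz]: 96.3 MHz, 126.9 MHz, 152.1 MHz, 182.7 MHz, 207.9 MHz.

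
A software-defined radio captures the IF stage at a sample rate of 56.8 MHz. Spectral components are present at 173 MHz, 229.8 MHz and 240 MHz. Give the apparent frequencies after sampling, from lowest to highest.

fs/2 = 28.4 MHz.
173 MHz mod fs = 2.6 MHz.
2.6 MHz ≤ fs/2 = 28.4 MHz, appears at 2.6 MHz.
229.8 MHz mod fs = 2.6 MHz.
2.6 MHz ≤ fs/2 = 28.4 MHz, appears at 2.6 MHz.
240 MHz mod fs = 12.8 MHz.
12.8 MHz ≤ fs/2 = 28.4 MHz, appears at 12.8 MHz.
Distinct values: {2.6 MHz, 12.8 MHz}.

2.6 MHz, 12.8 MHz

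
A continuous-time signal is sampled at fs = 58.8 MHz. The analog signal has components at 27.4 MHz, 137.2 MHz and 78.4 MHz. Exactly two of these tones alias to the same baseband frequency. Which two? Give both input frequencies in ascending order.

fs/2 = 29.4 MHz.
27.4 MHz ≤ fs/2 = 29.4 MHz, passes unchanged.
137.2 MHz mod fs = 19.6 MHz.
19.6 MHz ≤ fs/2 = 29.4 MHz, appears at 19.6 MHz.
78.4 MHz mod fs = 19.6 MHz.
19.6 MHz ≤ fs/2 = 29.4 MHz, appears at 19.6 MHz.
78.4 MHz and 137.2 MHz both map to 19.6 MHz.

78.4 MHz, 137.2 MHz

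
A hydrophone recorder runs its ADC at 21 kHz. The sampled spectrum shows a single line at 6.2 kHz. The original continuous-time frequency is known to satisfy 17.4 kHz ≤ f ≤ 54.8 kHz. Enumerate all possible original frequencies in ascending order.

Frequencies that alias to 6.2 kHz are k·fs ± 6.2 kHz for integer k ≥ 0.
k=0: 6.2 kHz.
k=1: 14.8 kHz, 27.2 kHz.
k=2: 35.8 kHz, 48.2 kHz.
k=3: 56.8 kHz, 69.2 kHz.
Within [17.4 kHz, 54.8 kHz]: 27.2 kHz, 35.8 kHz, 48.2 kHz.

27.2 kHz, 35.8 kHz, 48.2 kHz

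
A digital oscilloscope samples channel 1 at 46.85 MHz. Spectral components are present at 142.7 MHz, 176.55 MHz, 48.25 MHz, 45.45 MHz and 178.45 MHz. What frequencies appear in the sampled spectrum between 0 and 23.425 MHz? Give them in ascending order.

1.4 MHz, 2.15 MHz, 8.95 MHz, 10.85 MHz

fs/2 = 23.425 MHz.
142.7 MHz mod fs = 2.15 MHz.
2.15 MHz ≤ fs/2 = 23.425 MHz, appears at 2.15 MHz.
176.55 MHz mod fs = 36 MHz.
36 MHz > fs/2 = 23.425 MHz, folds to fs − 36 MHz = 10.85 MHz.
48.25 MHz mod fs = 1.4 MHz.
1.4 MHz ≤ fs/2 = 23.425 MHz, appears at 1.4 MHz.
45.45 MHz > fs/2 = 23.425 MHz, folds to fs − 45.45 MHz = 1.4 MHz.
178.45 MHz mod fs = 37.9 MHz.
37.9 MHz > fs/2 = 23.425 MHz, folds to fs − 37.9 MHz = 8.95 MHz.
Distinct values: {1.4 MHz, 2.15 MHz, 8.95 MHz, 10.85 MHz}.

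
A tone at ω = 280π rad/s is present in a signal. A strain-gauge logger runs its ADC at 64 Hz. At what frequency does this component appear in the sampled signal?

12 Hz

ω = 280π rad/s → f = ω/(2π) = 140 Hz.
140 Hz mod fs = 12 Hz.
12 Hz ≤ fs/2 = 32 Hz, appears at 12 Hz.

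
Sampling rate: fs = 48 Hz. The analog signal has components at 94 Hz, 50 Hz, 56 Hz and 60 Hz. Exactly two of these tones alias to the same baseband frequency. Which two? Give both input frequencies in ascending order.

50 Hz, 94 Hz

fs/2 = 24 Hz.
94 Hz mod fs = 46 Hz.
46 Hz > fs/2 = 24 Hz, folds to fs − 46 Hz = 2 Hz.
50 Hz mod fs = 2 Hz.
2 Hz ≤ fs/2 = 24 Hz, appears at 2 Hz.
56 Hz mod fs = 8 Hz.
8 Hz ≤ fs/2 = 24 Hz, appears at 8 Hz.
60 Hz mod fs = 12 Hz.
12 Hz ≤ fs/2 = 24 Hz, appears at 12 Hz.
50 Hz and 94 Hz both map to 2 Hz.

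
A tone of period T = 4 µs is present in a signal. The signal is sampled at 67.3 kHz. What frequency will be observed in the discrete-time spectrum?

T = 4 µs → f = 1/T = 250 kHz.
250 kHz mod fs = 48.1 kHz.
48.1 kHz > fs/2 = 33.65 kHz, folds to fs − 48.1 kHz = 19.2 kHz.

19.2 kHz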